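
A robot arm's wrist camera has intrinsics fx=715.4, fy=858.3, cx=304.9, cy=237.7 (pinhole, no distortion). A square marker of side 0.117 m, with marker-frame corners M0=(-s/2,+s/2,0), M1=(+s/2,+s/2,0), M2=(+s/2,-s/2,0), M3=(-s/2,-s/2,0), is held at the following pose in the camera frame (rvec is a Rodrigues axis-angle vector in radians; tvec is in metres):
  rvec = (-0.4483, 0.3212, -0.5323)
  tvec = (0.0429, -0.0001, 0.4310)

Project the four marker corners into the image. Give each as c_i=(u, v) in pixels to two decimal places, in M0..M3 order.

Intrinsics K: fx=715.4, fy=858.3, cx=304.9, cy=237.7
Marker side s = 0.117 m; corners in marker frame (Z=0):
  M0 = (-0.0585, +0.0585, 0)
  M1 = (+0.0585, +0.0585, 0)
  M2 = (+0.0585, -0.0585, 0)
  M3 = (-0.0585, -0.0585, 0)
rvec = (-0.4483, 0.3212, -0.5323), |rvec| = θ = 0.76648 rad = 43.916°
Rodrigues: sinθ=0.69360, 1−cosθ=0.27964; R = I + sinθ·[k]× + (1−cosθ)·[k]×²:
    [+0.81602 +0.41315 +0.40425]
    [-0.55023 +0.76947 +0.32429]
    [-0.17707 -0.48706 +0.85523]
t = (0.0429, -0.0001, 0.4310) m
M0: Pc = R·M0+t = (+0.01933, +0.07710, +0.41287); u = 715.4·(+0.01933)/0.41287 + 304.9 = 338.3978, v = 858.3·(+0.07710)/0.41287 + 237.7 = 397.9868
M1: Pc = R·M1+t = (+0.11481, +0.01273, +0.39215); u = 715.4·(+0.11481)/0.39215 + 304.9 = 514.3427, v = 858.3·(+0.01273)/0.39215 + 237.7 = 265.5522
M2: Pc = R·M2+t = (+0.06647, -0.07730, +0.44913); u = 715.4·(+0.06647)/0.44913 + 304.9 = 410.7731, v = 858.3·(-0.07730)/0.44913 + 237.7 = 89.9744
M3: Pc = R·M3+t = (-0.02901, -0.01293, +0.46985); u = 715.4·(-0.02901)/0.46985 + 304.9 = 260.7345, v = 858.3·(-0.01293)/0.46985 + 237.7 = 214.0886

c0=(338.40, 397.99) c1=(514.34, 265.55) c2=(410.77, 89.97) c3=(260.73, 214.09)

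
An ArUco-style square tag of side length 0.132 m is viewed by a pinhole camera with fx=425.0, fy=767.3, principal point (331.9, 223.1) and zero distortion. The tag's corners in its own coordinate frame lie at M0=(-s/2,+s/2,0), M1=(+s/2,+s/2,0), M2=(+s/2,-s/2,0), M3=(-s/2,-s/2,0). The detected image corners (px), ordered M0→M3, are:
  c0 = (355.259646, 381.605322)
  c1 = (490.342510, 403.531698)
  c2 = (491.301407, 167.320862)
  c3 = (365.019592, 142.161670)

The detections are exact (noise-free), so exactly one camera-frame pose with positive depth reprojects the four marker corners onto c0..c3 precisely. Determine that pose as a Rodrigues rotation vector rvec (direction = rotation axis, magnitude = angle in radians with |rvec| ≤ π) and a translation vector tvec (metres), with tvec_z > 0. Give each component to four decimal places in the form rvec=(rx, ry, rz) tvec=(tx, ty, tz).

rvec=(-0.2104, -0.0750, 0.0953) tvec=(0.0933, 0.0256, 0.4205)

Intrinsics K: fx=425.0, fy=767.3, cx=331.9, cy=223.1
Marker side s = 0.132 m; corners in marker frame (Z=0):
  M0 = (-0.0660, +0.0660, 0)
  M1 = (+0.0660, +0.0660, 0)
  M2 = (+0.0660, -0.0660, 0)
  M3 = (-0.0660, -0.0660, 0)
Detected image corners:
  c0 = (355.259646, 381.605322) px
  c1 = (490.342510, 403.531698) px
  c2 = (491.301407, 167.320862) px
  c3 = (365.019592, 142.161670) px
Planar DLT: solve 8×8 A·h = b for H (H[2,2]=1):
  H  [+1053.94933 -254.67984 +426.22914]
  H  [+220.59349 +1663.69383 +269.81862]
  H  [+0.15286 -0.50393 +1.00000]
B = K⁻¹H; ‖b₁‖=2.377902, ‖b₂‖=2.377902; λ = 2/(‖b₁‖+‖b₂‖) = 0.420539, sign → tz>0 ⇒ λ=+0.420539
r₁ = λ·B[:,0] = (+0.99268,+0.10221,+0.06428); r₂ = λ·B[:,1] = (-0.08651,+0.97345,-0.21192)
r₃ = r₁×r₂ = (-0.08424,+0.20481,+0.97517); SVD([r₁ r₂ r₃]) → R = UVᵀ:
  R  [+0.99268 -0.08651 -0.08424]
  R  [+0.10221 +0.97345 +0.20481]
  R  [+0.06428 -0.21192 +0.97517]
t = (+0.09334, +0.02561, +0.42054) m
tr R = 2.941303; θ = arccos((tr R − 1)/2) = 0.242871 rad = 13.915°
axis k = ((R−Rᵀ)₃₂, (R−Rᵀ)₁₃, (R−Rᵀ)₂₁) / (2 sinθ) = (-0.866430, -0.308794, +0.392358)
rvec = θ·k = (-0.210431, -0.074997, +0.095292)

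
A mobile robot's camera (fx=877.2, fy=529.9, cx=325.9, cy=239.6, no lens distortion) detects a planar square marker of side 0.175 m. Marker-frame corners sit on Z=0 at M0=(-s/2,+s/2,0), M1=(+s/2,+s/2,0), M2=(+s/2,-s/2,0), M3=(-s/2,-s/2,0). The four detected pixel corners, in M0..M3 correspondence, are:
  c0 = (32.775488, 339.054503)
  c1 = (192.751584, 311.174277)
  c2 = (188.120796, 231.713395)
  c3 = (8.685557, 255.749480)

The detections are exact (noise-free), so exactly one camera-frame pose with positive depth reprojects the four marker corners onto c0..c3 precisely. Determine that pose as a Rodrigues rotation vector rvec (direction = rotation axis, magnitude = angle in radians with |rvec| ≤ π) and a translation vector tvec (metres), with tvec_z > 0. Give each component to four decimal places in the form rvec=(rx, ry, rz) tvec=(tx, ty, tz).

Intrinsics K: fx=877.2, fy=529.9, cx=325.9, cy=239.6
Marker side s = 0.175 m; corners in marker frame (Z=0):
  M0 = (-0.0875, +0.0875, 0)
  M1 = (+0.0875, +0.0875, 0)
  M2 = (+0.0875, -0.0875, 0)
  M3 = (-0.0875, -0.0875, 0)
Detected image corners:
  c0 = (32.775488, 339.054503) px
  c1 = (192.751584, 311.174277) px
  c2 = (188.120796, 231.713395) px
  c3 = (8.685557, 255.749480) px
Planar DLT: solve 8×8 A·h = b for H (H[2,2]=1):
  H  [+1015.98688 +144.80502 +109.43248]
  H  [-16.29162 +639.73455 +286.08576]
  H  [+0.46632 +0.61576 +1.00000]
B = K⁻¹H; ‖b₁‖=1.116237, ‖b₂‖=1.116237; λ = 2/(‖b₁‖+‖b₂‖) = 0.895867, sign → tz>0 ⇒ λ=+0.895867
r₁ = λ·B[:,0] = (+0.88240,-0.21644,+0.41776); r₂ = λ·B[:,1] = (-0.05706,+0.83213,+0.55164)
r₃ = r₁×r₂ = (-0.46703,-0.51061,+0.72192); SVD([r₁ r₂ r₃]) → R = UVᵀ:
  R  [+0.88240 -0.05706 -0.46703]
  R  [-0.21644 +0.83213 -0.51061]
  R  [+0.41776 +0.55164 +0.72192]
t = (-0.22107, +0.07859, +0.89587) m
tr R = 2.436444; θ = arccos((tr R − 1)/2) = 0.769553 rad = 44.092°
axis k = ((R−Rᵀ)₃₂, (R−Rᵀ)₁₃, (R−Rᵀ)₂₁) / (2 sinθ) = (+0.763314, -0.635795, -0.114526)
rvec = θ·k = (+0.587411, -0.489278, -0.088134)

rvec=(0.5874, -0.4893, -0.0881) tvec=(-0.2211, 0.0786, 0.8959)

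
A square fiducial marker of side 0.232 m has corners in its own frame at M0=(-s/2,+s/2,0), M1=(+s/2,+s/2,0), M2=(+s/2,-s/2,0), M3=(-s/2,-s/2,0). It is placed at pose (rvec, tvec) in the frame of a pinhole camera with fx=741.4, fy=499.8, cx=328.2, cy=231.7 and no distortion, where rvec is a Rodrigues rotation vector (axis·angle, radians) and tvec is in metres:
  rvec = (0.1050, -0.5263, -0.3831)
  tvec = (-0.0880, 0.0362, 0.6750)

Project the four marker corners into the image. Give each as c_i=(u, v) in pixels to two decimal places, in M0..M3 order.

Intrinsics K: fx=741.4, fy=499.8, cx=328.2, cy=231.7
Marker side s = 0.232 m; corners in marker frame (Z=0):
  M0 = (-0.1160, +0.1160, 0)
  M1 = (+0.1160, +0.1160, 0)
  M2 = (+0.1160, -0.1160, 0)
  M3 = (-0.1160, -0.1160, 0)
rvec = (0.1050, -0.5263, -0.3831), |rvec| = θ = 0.65938 rad = 37.780°
Rodrigues: sinθ=0.61263, 1−cosθ=0.20963; R = I + sinθ·[k]× + (1−cosθ)·[k]×²:
    [+0.79569 +0.32929 -0.50838]
    [-0.38258 +0.92392 -0.00034]
    [+0.46959 +0.19477 +0.86113]
t = (-0.0880, 0.0362, 0.6750) m
M0: Pc = R·M0+t = (-0.14210, +0.18775, +0.64312); u = 741.4·(-0.14210)/0.64312 + 328.2 = 164.3827, v = 499.8·(+0.18775)/0.64312 + 231.7 = 377.6129
M1: Pc = R·M1+t = (+0.04250, +0.09900, +0.75207); u = 741.4·(+0.04250)/0.75207 + 328.2 = 370.0950, v = 499.8·(+0.09900)/0.75207 + 231.7 = 297.4895
M2: Pc = R·M2+t = (-0.03390, -0.11535, +0.70688); u = 741.4·(-0.03390)/0.70688 + 328.2 = 292.6464, v = 499.8·(-0.11535)/0.70688 + 231.7 = 150.1386
M3: Pc = R·M3+t = (-0.21850, -0.02660, +0.59793); u = 741.4·(-0.21850)/0.59793 + 328.2 = 57.2771, v = 499.8·(-0.02660)/0.59793 + 231.7 = 209.4693

c0=(164.38, 377.61) c1=(370.10, 297.49) c2=(292.65, 150.14) c3=(57.28, 209.47)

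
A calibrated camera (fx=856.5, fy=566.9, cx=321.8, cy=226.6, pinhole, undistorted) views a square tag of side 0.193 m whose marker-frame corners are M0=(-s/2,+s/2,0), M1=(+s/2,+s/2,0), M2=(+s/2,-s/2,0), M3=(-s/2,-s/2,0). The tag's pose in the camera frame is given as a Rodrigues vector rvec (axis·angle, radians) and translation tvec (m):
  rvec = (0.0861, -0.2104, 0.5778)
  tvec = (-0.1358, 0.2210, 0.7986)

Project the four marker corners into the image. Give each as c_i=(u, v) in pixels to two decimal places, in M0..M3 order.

c0=(27.58, 408.56) c1=(207.13, 470.00) c2=(317.74, 359.58) c3=(143.30, 291.72)

Intrinsics K: fx=856.5, fy=566.9, cx=321.8, cy=226.6
Marker side s = 0.193 m; corners in marker frame (Z=0):
  M0 = (-0.0965, +0.0965, 0)
  M1 = (+0.0965, +0.0965, 0)
  M2 = (+0.0965, -0.0965, 0)
  M3 = (-0.0965, -0.0965, 0)
rvec = (0.0861, -0.2104, 0.5778), |rvec| = θ = 0.62091 rad = 35.576°
Rodrigues: sinθ=0.58178, 1−cosθ=0.18665; R = I + sinθ·[k]× + (1−cosθ)·[k]×²:
    [+0.81694 -0.55015 -0.17305]
    [+0.53261 +0.83478 -0.13953]
    [+0.22122 +0.02182 +0.97498]
t = (-0.1358, 0.2210, 0.7986) m
M0: Pc = R·M0+t = (-0.26772, +0.25016, +0.77936); u = 856.5·(-0.26772)/0.77936 + 321.8 = 27.5759, v = 566.9·(+0.25016)/0.77936 + 226.6 = 408.5643
M1: Pc = R·M1+t = (-0.11006, +0.35295, +0.82205); u = 856.5·(-0.11006)/0.82205 + 321.8 = 207.1329, v = 566.9·(+0.35295)/0.82205 + 226.6 = 470.0017
M2: Pc = R·M2+t = (-0.00388, +0.19184, +0.81784); u = 856.5·(-0.00388)/0.81784 + 321.8 = 317.7409, v = 566.9·(+0.19184)/0.81784 + 226.6 = 359.5774
M3: Pc = R·M3+t = (-0.16154, +0.08905, +0.77515); u = 856.5·(-0.16154)/0.77515 + 321.8 = 143.3009, v = 566.9·(+0.08905)/0.77515 + 226.6 = 291.7240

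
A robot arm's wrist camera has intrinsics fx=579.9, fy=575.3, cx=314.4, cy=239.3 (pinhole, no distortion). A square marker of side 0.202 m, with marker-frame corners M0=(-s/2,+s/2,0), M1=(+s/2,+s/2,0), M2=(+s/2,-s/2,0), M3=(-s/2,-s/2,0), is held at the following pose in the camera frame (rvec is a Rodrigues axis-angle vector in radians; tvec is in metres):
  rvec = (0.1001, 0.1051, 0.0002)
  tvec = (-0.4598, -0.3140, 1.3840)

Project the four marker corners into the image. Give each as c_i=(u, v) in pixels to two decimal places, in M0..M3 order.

Intrinsics K: fx=579.9, fy=575.3, cx=314.4, cy=239.3
Marker side s = 0.202 m; corners in marker frame (Z=0):
  M0 = (-0.1010, +0.1010, 0)
  M1 = (+0.1010, +0.1010, 0)
  M2 = (+0.1010, -0.1010, 0)
  M3 = (-0.1010, -0.1010, 0)
rvec = (0.1001, 0.1051, 0.0002), |rvec| = θ = 0.14514 rad = 8.316°
Rodrigues: sinθ=0.14463, 1−cosθ=0.01051; R = I + sinθ·[k]× + (1−cosθ)·[k]×²:
    [+0.99449 +0.00505 +0.10474]
    [+0.00545 +0.99500 -0.09974]
    [-0.10472 +0.09976 +0.98949]
t = (-0.4598, -0.3140, 1.3840) m
M0: Pc = R·M0+t = (-0.55973, -0.21406, +1.40465); u = 579.9·(-0.55973)/1.40465 + 314.4 = 83.3186, v = 575.3·(-0.21406)/1.40465 + 239.3 = 151.6298
M1: Pc = R·M1+t = (-0.35885, -0.21295, +1.38350); u = 579.9·(-0.35885)/1.38350 + 314.4 = 163.9878, v = 575.3·(-0.21295)/1.38350 + 239.3 = 150.7471
M2: Pc = R·M2+t = (-0.35987, -0.41394, +1.36335); u = 579.9·(-0.35987)/1.36335 + 314.4 = 161.3305, v = 575.3·(-0.41394)/1.36335 + 239.3 = 64.6254
M3: Pc = R·M3+t = (-0.56075, -0.41505, +1.38450); u = 579.9·(-0.56075)/1.38450 + 314.4 = 79.5278, v = 575.3·(-0.41505)/1.38450 + 239.3 = 66.8367

c0=(83.32, 151.63) c1=(163.99, 150.75) c2=(161.33, 64.63) c3=(79.53, 66.84)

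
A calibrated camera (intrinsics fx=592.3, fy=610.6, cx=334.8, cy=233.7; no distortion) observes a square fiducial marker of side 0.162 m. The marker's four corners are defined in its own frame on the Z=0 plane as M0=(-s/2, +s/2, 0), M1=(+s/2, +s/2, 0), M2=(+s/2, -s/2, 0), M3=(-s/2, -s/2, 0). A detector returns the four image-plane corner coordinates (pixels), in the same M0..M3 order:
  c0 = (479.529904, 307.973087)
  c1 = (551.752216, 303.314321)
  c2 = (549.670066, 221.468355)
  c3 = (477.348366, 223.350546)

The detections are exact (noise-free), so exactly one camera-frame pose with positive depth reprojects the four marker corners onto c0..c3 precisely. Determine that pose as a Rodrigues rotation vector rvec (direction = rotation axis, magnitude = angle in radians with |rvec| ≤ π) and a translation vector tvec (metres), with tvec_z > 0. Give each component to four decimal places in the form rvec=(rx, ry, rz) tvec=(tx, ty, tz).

rvec=(-0.0005, -0.2473, -0.0275) tvec=(0.3618, 0.0590, 1.1881)

Intrinsics K: fx=592.3, fy=610.6, cx=334.8, cy=233.7
Marker side s = 0.162 m; corners in marker frame (Z=0):
  M0 = (-0.0810, +0.0810, 0)
  M1 = (+0.0810, +0.0810, 0)
  M2 = (+0.0810, -0.0810, 0)
  M3 = (-0.0810, -0.0810, 0)
Detected image corners:
  c0 = (479.529904, 307.973087) px
  c1 = (551.752216, 303.314321) px
  c2 = (549.670066, 221.468355) px
  c3 = (477.348366, 223.350546) px
Planar DLT: solve 8×8 A·h = b for H (H[2,2]=1):
  H  [+552.13200 +14.39557 +515.17835]
  H  [+34.20278 +514.28552 +264.00742]
  H  [+0.20601 +0.00241 +1.00000]
B = K⁻¹H; ‖b₁‖=0.841656, ‖b₂‖=0.841656; λ = 2/(‖b₁‖+‖b₂‖) = 1.188134, sign → tz>0 ⇒ λ=+1.188134
r₁ = λ·B[:,0] = (+0.96920,-0.02713,+0.24477); r₂ = λ·B[:,1] = (+0.02726,+0.99962,+0.00287)
r₃ = r₁×r₂ = (-0.24476,+0.00389,+0.96958); SVD([r₁ r₂ r₃]) → R = UVᵀ:
  R  [+0.96920 +0.02726 -0.24476]
  R  [-0.02713 +0.99962 +0.00389]
  R  [+0.24477 +0.00287 +0.96958]
t = (+0.36183, +0.05897, +1.18813) m
tr R = 2.938403; θ = arccos((tr R − 1)/2) = 0.248829 rad = 14.257°
axis k = ((R−Rᵀ)₃₂, (R−Rᵀ)₁₃, (R−Rᵀ)₂₁) / (2 sinθ) = (-0.002088, -0.993883, -0.110421)
rvec = θ·k = (-0.000520, -0.247307, -0.027476)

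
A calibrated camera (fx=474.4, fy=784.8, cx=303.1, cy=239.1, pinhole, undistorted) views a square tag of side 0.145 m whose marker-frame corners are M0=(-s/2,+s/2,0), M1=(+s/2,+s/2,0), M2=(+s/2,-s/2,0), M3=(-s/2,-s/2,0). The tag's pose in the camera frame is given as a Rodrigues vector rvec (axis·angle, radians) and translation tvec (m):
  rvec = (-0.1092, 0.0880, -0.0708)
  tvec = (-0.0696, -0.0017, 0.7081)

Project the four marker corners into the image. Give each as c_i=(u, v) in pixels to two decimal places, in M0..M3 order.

c0=(211.14, 323.18) c1=(308.02, 312.31) c2=(301.55, 151.74) c3=(206.94, 165.08)

Intrinsics K: fx=474.4, fy=784.8, cx=303.1, cy=239.1
Marker side s = 0.145 m; corners in marker frame (Z=0):
  M0 = (-0.0725, +0.0725, 0)
  M1 = (+0.0725, +0.0725, 0)
  M2 = (+0.0725, -0.0725, 0)
  M3 = (-0.0725, -0.0725, 0)
rvec = (-0.1092, 0.0880, -0.0708), |rvec| = θ = 0.15710 rad = 9.001°
Rodrigues: sinθ=0.15646, 1−cosθ=0.01232; R = I + sinθ·[k]× + (1−cosθ)·[k]×²:
    [+0.99363 +0.06571 +0.09150]
    [-0.07530 +0.99155 +0.10564]
    [-0.08378 -0.11186 +0.99019]
t = (-0.0696, -0.0017, 0.7081) m
M0: Pc = R·M0+t = (-0.13687, +0.07565, +0.70606); u = 474.4·(-0.13687)/0.70606 + 303.1 = 211.1351, v = 784.8·(+0.07565)/0.70606 + 239.1 = 323.1825
M1: Pc = R·M1+t = (+0.00720, +0.06473, +0.69392); u = 474.4·(+0.00720)/0.69392 + 303.1 = 308.0242, v = 784.8·(+0.06473)/0.69392 + 239.1 = 312.3053
M2: Pc = R·M2+t = (-0.00233, -0.07905, +0.71014); u = 474.4·(-0.00233)/0.71014 + 303.1 = 301.5463, v = 784.8·(-0.07905)/0.71014 + 239.1 = 151.7421
M3: Pc = R·M3+t = (-0.14640, -0.06813, +0.72228); u = 474.4·(-0.14640)/0.72228 + 303.1 = 206.9419, v = 784.8·(-0.06813)/0.72228 + 239.1 = 165.0756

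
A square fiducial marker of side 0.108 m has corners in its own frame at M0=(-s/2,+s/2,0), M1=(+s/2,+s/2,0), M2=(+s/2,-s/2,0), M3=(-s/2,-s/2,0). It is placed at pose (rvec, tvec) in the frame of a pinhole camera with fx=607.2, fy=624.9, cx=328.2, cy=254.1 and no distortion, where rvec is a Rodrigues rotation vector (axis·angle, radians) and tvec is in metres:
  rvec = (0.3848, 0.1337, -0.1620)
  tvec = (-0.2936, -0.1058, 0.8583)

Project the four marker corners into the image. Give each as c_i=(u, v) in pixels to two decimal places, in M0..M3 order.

Intrinsics K: fx=607.2, fy=624.9, cx=328.2, cy=254.1
Marker side s = 0.108 m; corners in marker frame (Z=0):
  M0 = (-0.0540, +0.0540, 0)
  M1 = (+0.0540, +0.0540, 0)
  M2 = (+0.0540, -0.0540, 0)
  M3 = (-0.0540, -0.0540, 0)
rvec = (0.3848, 0.1337, -0.1620), |rvec| = θ = 0.43840 rad = 25.118°
Rodrigues: sinθ=0.42449, 1−cosθ=0.09457; R = I + sinθ·[k]× + (1−cosθ)·[k]×²:
    [+0.97829 +0.18218 +0.09879]
    [-0.13155 +0.91423 -0.38325]
    [-0.16013 +0.36193 +0.91835]
t = (-0.2936, -0.1058, 0.8583) m
M0: Pc = R·M0+t = (-0.33659, -0.04933, +0.88649); u = 607.2·(-0.33659)/0.88649 + 328.2 = 97.6534, v = 624.9·(-0.04933)/0.88649 + 254.1 = 219.3279
M1: Pc = R·M1+t = (-0.23093, -0.06354, +0.86920); u = 607.2·(-0.23093)/0.86920 + 328.2 = 166.8746, v = 624.9·(-0.06354)/0.86920 + 254.1 = 208.4221
M2: Pc = R·M2+t = (-0.25061, -0.16227, +0.83011); u = 607.2·(-0.25061)/0.83011 + 328.2 = 144.8863, v = 624.9·(-0.16227)/0.83011 + 254.1 = 131.9428
M3: Pc = R·M3+t = (-0.35627, -0.14806, +0.84740); u = 607.2·(-0.35627)/0.84740 + 328.2 = 72.9209, v = 624.9·(-0.14806)/0.84740 + 254.1 = 144.9125

c0=(97.65, 219.33) c1=(166.87, 208.42) c2=(144.89, 131.94) c3=(72.92, 144.91)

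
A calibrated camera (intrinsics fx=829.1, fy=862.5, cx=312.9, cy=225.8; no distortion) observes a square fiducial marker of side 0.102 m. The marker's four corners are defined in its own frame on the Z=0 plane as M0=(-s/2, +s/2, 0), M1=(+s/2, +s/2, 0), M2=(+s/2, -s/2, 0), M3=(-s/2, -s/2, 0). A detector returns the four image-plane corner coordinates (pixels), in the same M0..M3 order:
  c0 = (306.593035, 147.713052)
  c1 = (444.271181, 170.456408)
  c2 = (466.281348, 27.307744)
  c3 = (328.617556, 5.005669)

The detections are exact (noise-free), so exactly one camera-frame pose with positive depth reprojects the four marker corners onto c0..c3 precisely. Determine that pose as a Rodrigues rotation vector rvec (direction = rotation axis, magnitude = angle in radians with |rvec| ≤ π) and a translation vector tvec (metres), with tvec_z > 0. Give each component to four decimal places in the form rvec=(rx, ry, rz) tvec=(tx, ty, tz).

Intrinsics K: fx=829.1, fy=862.5, cx=312.9, cy=225.8
Marker side s = 0.102 m; corners in marker frame (Z=0):
  M0 = (-0.0510, +0.0510, 0)
  M1 = (+0.0510, +0.0510, 0)
  M2 = (+0.0510, -0.0510, 0)
  M3 = (-0.0510, -0.0510, 0)
Detected image corners:
  c0 = (306.593035, 147.713052) px
  c1 = (444.271181, 170.456408) px
  c2 = (466.281348, 27.307744) px
  c3 = (328.617556, 5.005669) px
Planar DLT: solve 8×8 A·h = b for H (H[2,2]=1):
  H  [+1338.36645 -218.06643 +386.34089]
  H  [+218.23708 +1400.75080 +87.58301]
  H  [-0.02937 -0.00572 +1.00000]
B = K⁻¹H; ‖b₁‖=1.646363, ‖b₂‖=1.646363; λ = 2/(‖b₁‖+‖b₂‖) = 0.607399, sign → tz>0 ⇒ λ=+0.607399
r₁ = λ·B[:,0] = (+0.98722,+0.15836,-0.01784); r₂ = λ·B[:,1] = (-0.15844,+0.98736,-0.00347)
r₃ = r₁×r₂ = (+0.01706,+0.00626,+0.99983); SVD([r₁ r₂ r₃]) → R = UVᵀ:
  R  [+0.98722 -0.15844 +0.01706]
  R  [+0.15836 +0.98736 +0.00626]
  R  [-0.01784 -0.00347 +0.99983]
t = (+0.05380, -0.09734, +0.60740) m
tr R = 2.974417; θ = arccos((tr R − 1)/2) = 0.160118 rad = 9.174°
axis k = ((R−Rᵀ)₃₂, (R−Rᵀ)₁₃, (R−Rᵀ)₂₁) / (2 sinθ) = (-0.030512, +0.109451, +0.993524)
rvec = θ·k = (-0.004885, +0.017525, +0.159081)

rvec=(-0.0049, 0.0175, 0.1591) tvec=(0.0538, -0.0973, 0.6074)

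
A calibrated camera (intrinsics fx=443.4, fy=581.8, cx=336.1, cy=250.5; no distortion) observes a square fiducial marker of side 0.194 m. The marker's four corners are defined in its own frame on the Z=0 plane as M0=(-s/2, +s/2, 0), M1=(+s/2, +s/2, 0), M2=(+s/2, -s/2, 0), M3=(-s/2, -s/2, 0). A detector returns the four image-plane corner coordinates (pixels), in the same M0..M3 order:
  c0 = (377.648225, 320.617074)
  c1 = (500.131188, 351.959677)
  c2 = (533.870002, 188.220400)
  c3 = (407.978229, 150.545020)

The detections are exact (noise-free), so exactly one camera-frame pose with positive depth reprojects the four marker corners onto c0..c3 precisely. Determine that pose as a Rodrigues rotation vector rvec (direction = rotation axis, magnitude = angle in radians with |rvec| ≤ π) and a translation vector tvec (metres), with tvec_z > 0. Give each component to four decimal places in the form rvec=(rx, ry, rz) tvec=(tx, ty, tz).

Intrinsics K: fx=443.4, fy=581.8, cx=336.1, cy=250.5
Marker side s = 0.194 m; corners in marker frame (Z=0):
  M0 = (-0.0970, +0.0970, 0)
  M1 = (+0.0970, +0.0970, 0)
  M2 = (+0.0970, -0.0970, 0)
  M3 = (-0.0970, -0.0970, 0)
Detected image corners:
  c0 = (377.648225, 320.617074) px
  c1 = (500.131188, 351.959677) px
  c2 = (533.870002, 188.220400) px
  c3 = (407.978229, 150.545020) px
Planar DLT: solve 8×8 A·h = b for H (H[2,2]=1):
  H  [+711.81700 -82.36689 +455.57486]
  H  [+217.51643 +906.16038 +254.57489]
  H  [+0.15790 +0.18222 +1.00000]
B = K⁻¹H; ‖b₁‖=1.525028, ‖b₂‖=1.525028; λ = 2/(‖b₁‖+‖b₂‖) = 0.655726, sign → tz>0 ⇒ λ=+0.655726
r₁ = λ·B[:,0] = (+0.97419,+0.20057,+0.10354); r₂ = λ·B[:,1] = (-0.21238,+0.96985,+0.11949)
r₃ = r₁×r₂ = (-0.07645,-0.13839,+0.98742); SVD([r₁ r₂ r₃]) → R = UVᵀ:
  R  [+0.97419 -0.21238 -0.07645]
  R  [+0.20057 +0.96985 -0.13839]
  R  [+0.10354 +0.11949 +0.98742]
t = (+0.17669, +0.00459, +0.65573) m
tr R = 2.931468; θ = arccos((tr R − 1)/2) = 0.262540 rad = 15.042°
axis k = ((R−Rᵀ)₃₂, (R−Rᵀ)₁₃, (R−Rᵀ)₂₁) / (2 sinθ) = (+0.496813, -0.346765, +0.795569)
rvec = θ·k = (+0.130433, -0.091040, +0.208869)

rvec=(0.1304, -0.0910, 0.2089) tvec=(0.1767, 0.0046, 0.6557)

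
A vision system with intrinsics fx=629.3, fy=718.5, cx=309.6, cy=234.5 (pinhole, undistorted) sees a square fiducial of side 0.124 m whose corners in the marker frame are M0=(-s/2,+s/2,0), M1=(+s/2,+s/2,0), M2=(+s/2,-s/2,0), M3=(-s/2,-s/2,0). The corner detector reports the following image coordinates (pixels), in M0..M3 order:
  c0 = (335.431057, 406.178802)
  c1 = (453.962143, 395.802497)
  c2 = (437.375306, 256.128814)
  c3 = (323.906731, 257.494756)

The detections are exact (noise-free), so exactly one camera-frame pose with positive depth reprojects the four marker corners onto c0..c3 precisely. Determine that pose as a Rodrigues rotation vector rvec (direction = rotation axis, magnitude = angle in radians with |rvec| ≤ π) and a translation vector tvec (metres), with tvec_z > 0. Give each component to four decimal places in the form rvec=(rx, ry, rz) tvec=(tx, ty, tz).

Intrinsics K: fx=629.3, fy=718.5, cx=309.6, cy=234.5
Marker side s = 0.124 m; corners in marker frame (Z=0):
  M0 = (-0.0620, +0.0620, 0)
  M1 = (+0.0620, +0.0620, 0)
  M2 = (+0.0620, -0.0620, 0)
  M3 = (-0.0620, -0.0620, 0)
Detected image corners:
  c0 = (335.431057, 406.178802) px
  c1 = (453.962143, 395.802497) px
  c2 = (437.375306, 256.128814) px
  c3 = (323.906731, 257.494756) px
Planar DLT: solve 8×8 A·h = b for H (H[2,2]=1):
  H  [+1123.85414 -45.36160 +389.24188]
  H  [+113.83530 +1026.45862 +326.97558]
  H  [+0.48725 -0.41099 +1.00000]
B = K⁻¹H; ‖b₁‖=1.621123, ‖b₂‖=1.621123; λ = 2/(‖b₁‖+‖b₂‖) = 0.616856, sign → tz>0 ⇒ λ=+0.616856
r₁ = λ·B[:,0] = (+0.95376,-0.00036,+0.30056); r₂ = λ·B[:,1] = (+0.08026,+0.96399,-0.25352)
r₃ = r₁×r₂ = (-0.28965,+0.26593,+0.91945); SVD([r₁ r₂ r₃]) → R = UVᵀ:
  R  [+0.95376 +0.08026 -0.28965]
  R  [-0.00036 +0.96399 +0.26593]
  R  [+0.30056 -0.25352 +0.91945]
t = (+0.07807, +0.07939, +0.61686) m
tr R = 2.837204; θ = arccos((tr R − 1)/2) = 0.406268 rad = 23.277°
axis k = ((R−Rᵀ)₃₂, (R−Rᵀ)₁₃, (R−Rᵀ)₂₁) / (2 sinθ) = (-0.657227, -0.746757, -0.102013)
rvec = θ·k = (-0.267010, -0.303383, -0.041445)

rvec=(-0.2670, -0.3034, -0.0414) tvec=(0.0781, 0.0794, 0.6169)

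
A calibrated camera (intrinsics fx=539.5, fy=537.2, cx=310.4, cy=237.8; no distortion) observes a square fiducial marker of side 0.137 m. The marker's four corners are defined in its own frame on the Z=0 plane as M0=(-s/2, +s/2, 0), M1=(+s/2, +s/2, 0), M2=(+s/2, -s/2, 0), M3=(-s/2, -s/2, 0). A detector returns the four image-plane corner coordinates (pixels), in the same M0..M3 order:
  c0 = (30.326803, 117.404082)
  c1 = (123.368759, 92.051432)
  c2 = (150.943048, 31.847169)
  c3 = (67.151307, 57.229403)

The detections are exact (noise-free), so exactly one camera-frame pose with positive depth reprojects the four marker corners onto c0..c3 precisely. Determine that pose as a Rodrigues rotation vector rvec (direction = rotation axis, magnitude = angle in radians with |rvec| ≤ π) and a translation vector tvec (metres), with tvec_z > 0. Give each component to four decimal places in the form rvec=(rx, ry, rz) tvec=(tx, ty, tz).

Intrinsics K: fx=539.5, fy=537.2, cx=310.4, cy=237.8
Marker side s = 0.137 m; corners in marker frame (Z=0):
  M0 = (-0.0685, +0.0685, 0)
  M1 = (+0.0685, +0.0685, 0)
  M2 = (+0.0685, -0.0685, 0)
  M3 = (-0.0685, -0.0685, 0)
Detected image corners:
  c0 = (30.326803, 117.404082) px
  c1 = (123.368759, 92.051432) px
  c2 = (150.943048, 31.847169) px
  c3 = (67.151307, 57.229403) px
Planar DLT: solve 8×8 A·h = b for H (H[2,2]=1):
  H  [+607.55564 -319.91395 +92.77986]
  H  [-213.86268 +371.89357 +73.10416]
  H  [-0.38444 -0.90366 +1.00000]
B = K⁻¹H; ‖b₁‖=1.419527, ‖b₂‖=1.419527; λ = 2/(‖b₁‖+‖b₂‖) = 0.704460, sign → tz>0 ⇒ λ=+0.704460
r₁ = λ·B[:,0] = (+0.94914,-0.16056,-0.27083); r₂ = λ·B[:,1] = (-0.05147,+0.76948,-0.63659)
r₃ = r₁×r₂ = (+0.31061,+0.61816,+0.72208); SVD([r₁ r₂ r₃]) → R = UVᵀ:
  R  [+0.94914 -0.05147 +0.31061]
  R  [-0.16056 +0.76948 +0.61816]
  R  [-0.27083 -0.63659 +0.72208]
t = (-0.28416, -0.21597, +0.70446) m
tr R = 2.440709; θ = arccos((tr R − 1)/2) = 0.766483 rad = 43.916°
axis k = ((R−Rᵀ)₃₂, (R−Rᵀ)₁₃, (R−Rᵀ)₂₁) / (2 sinθ) = (-0.904510, +0.419139, -0.078643)
rvec = θ·k = (-0.693292, +0.321263, -0.060278)

rvec=(-0.6933, 0.3213, -0.0603) tvec=(-0.2842, -0.2160, 0.7045)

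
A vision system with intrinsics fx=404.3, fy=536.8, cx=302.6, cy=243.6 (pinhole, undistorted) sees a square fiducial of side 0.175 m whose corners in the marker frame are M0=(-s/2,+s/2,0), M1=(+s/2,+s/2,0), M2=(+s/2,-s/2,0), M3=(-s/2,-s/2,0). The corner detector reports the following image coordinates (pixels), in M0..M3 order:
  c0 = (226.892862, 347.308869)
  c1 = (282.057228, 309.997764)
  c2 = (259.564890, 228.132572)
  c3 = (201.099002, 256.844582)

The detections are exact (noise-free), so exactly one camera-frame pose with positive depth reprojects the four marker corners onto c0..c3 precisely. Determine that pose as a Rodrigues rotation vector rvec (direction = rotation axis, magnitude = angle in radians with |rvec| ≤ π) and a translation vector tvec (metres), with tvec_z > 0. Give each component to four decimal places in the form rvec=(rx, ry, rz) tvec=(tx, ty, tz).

Intrinsics K: fx=404.3, fy=536.8, cx=302.6, cy=243.6
Marker side s = 0.175 m; corners in marker frame (Z=0):
  M0 = (-0.0875, +0.0875, 0)
  M1 = (+0.0875, +0.0875, 0)
  M2 = (+0.0875, -0.0875, 0)
  M3 = (-0.0875, -0.0875, 0)
Detected image corners:
  c0 = (226.892862, 347.308869) px
  c1 = (282.057228, 309.997764) px
  c2 = (259.564890, 228.132572) px
  c3 = (201.099002, 256.844582) px
Planar DLT: solve 8×8 A·h = b for H (H[2,2]=1):
  H  [+469.99699 +156.16949 +243.97599]
  H  [-17.50706 +513.11527 +284.99550]
  H  [+0.59984 +0.07716 +1.00000]
B = K⁻¹H; ‖b₁‖=0.980748, ‖b₂‖=0.980748; λ = 2/(‖b₁‖+‖b₂‖) = 1.019630, sign → tz>0 ⇒ λ=+1.019630
r₁ = λ·B[:,0] = (+0.72755,-0.31080,+0.61161); r₂ = λ·B[:,1] = (+0.33497,+0.93894,+0.07868)
r₃ = r₁×r₂ = (-0.59872,+0.14763,+0.78724); SVD([r₁ r₂ r₃]) → R = UVᵀ:
  R  [+0.72755 +0.33497 -0.59872]
  R  [-0.31080 +0.93894 +0.14763]
  R  [+0.61161 +0.07868 +0.78724]
t = (-0.14785, +0.07863, +1.01963) m
tr R = 2.453726; θ = arccos((tr R − 1)/2) = 0.757053 rad = 43.376°
axis k = ((R−Rᵀ)₃₂, (R−Rᵀ)₁₃, (R−Rᵀ)₂₁) / (2 sinθ) = (-0.050202, -0.881161, -0.470144)
rvec = θ·k = (-0.038005, -0.667086, -0.355924)

rvec=(-0.0380, -0.6671, -0.3559) tvec=(-0.1478, 0.0786, 1.0196)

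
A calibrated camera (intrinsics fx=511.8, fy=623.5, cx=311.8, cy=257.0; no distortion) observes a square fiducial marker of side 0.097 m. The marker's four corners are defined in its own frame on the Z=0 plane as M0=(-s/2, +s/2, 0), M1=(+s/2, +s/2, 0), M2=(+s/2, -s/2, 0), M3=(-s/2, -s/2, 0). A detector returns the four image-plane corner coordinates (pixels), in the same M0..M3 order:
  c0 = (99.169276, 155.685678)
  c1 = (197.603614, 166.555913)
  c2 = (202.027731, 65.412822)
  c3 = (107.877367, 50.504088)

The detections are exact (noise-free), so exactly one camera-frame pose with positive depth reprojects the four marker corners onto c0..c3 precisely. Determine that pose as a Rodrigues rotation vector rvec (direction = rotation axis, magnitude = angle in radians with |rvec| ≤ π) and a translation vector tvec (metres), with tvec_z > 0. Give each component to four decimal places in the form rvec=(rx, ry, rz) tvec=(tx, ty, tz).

Intrinsics K: fx=511.8, fy=623.5, cx=311.8, cy=257.0
Marker side s = 0.097 m; corners in marker frame (Z=0):
  M0 = (-0.0485, +0.0485, 0)
  M1 = (+0.0485, +0.0485, 0)
  M2 = (+0.0485, -0.0485, 0)
  M3 = (-0.0485, -0.0485, 0)
Detected image corners:
  c0 = (99.169276, 155.685678) px
  c1 = (197.603614, 166.555913) px
  c2 = (202.027731, 65.412822) px
  c3 = (107.877367, 50.504088) px
Planar DLT: solve 8×8 A·h = b for H (H[2,2]=1):
  H  [+1061.55823 -132.03959 +152.80468]
  H  [+183.37138 +1016.24078 +108.61302]
  H  [+0.45699 -0.42749 +1.00000]
B = K⁻¹H; ‖b₁‖=1.856008, ‖b₂‖=1.856008; λ = 2/(‖b₁‖+‖b₂‖) = 0.538791, sign → tz>0 ⇒ λ=+0.538791
r₁ = λ·B[:,0] = (+0.96754,+0.05697,+0.24622); r₂ = λ·B[:,1] = (+0.00132,+0.97311,-0.23033)
r₃ = r₁×r₂ = (-0.25272,+0.22318,+0.94145); SVD([r₁ r₂ r₃]) → R = UVᵀ:
  R  [+0.96754 +0.00132 -0.25272]
  R  [+0.05697 +0.97311 +0.22318]
  R  [+0.24622 -0.23033 +0.94145]
t = (-0.16738, -0.12823, +0.53879) m
tr R = 2.882098; θ = arccos((tr R − 1)/2) = 0.345079 rad = 19.772°
axis k = ((R−Rᵀ)₃₂, (R−Rᵀ)₁₃, (R−Rᵀ)₂₁) / (2 sinθ) = (-0.670326, -0.737494, +0.082257)
rvec = θ·k = (-0.231315, -0.254493, +0.028385)

rvec=(-0.2313, -0.2545, 0.0284) tvec=(-0.1674, -0.1282, 0.5388)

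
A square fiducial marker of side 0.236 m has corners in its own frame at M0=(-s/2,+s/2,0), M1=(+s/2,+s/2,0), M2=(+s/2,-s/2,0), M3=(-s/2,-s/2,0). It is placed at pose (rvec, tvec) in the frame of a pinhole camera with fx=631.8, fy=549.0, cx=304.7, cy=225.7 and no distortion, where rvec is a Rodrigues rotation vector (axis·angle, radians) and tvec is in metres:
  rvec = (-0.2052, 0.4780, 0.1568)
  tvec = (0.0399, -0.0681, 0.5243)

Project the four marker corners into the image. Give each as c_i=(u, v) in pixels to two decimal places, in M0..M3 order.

c0=(206.98, 259.07) c1=(473.27, 296.48) c2=(520.59, 33.92) c3=(262.18, 47.56)

Intrinsics K: fx=631.8, fy=549.0, cx=304.7, cy=225.7
Marker side s = 0.236 m; corners in marker frame (Z=0):
  M0 = (-0.1180, +0.1180, 0)
  M1 = (+0.1180, +0.1180, 0)
  M2 = (+0.1180, -0.1180, 0)
  M3 = (-0.1180, -0.1180, 0)
rvec = (-0.2052, 0.4780, 0.1568), |rvec| = θ = 0.54330 rad = 31.129°
Rodrigues: sinθ=0.51697, 1−cosθ=0.14399; R = I + sinθ·[k]× + (1−cosθ)·[k]×²:
    [+0.87655 -0.19705 +0.43913]
    [+0.10135 +0.96747 +0.23182]
    [-0.47052 -0.15869 +0.86800]
t = (0.0399, -0.0681, 0.5243) m
M0: Pc = R·M0+t = (-0.08678, +0.03410, +0.56110); u = 631.8·(-0.08678)/0.56110 + 304.7 = 206.9802, v = 549.0·(+0.03410)/0.56110 + 225.7 = 259.0664
M1: Pc = R·M1+t = (+0.12008, +0.05802, +0.45005); u = 631.8·(+0.12008)/0.45005 + 304.7 = 473.2740, v = 549.0·(+0.05802)/0.45005 + 225.7 = 296.4765
M2: Pc = R·M2+t = (+0.16658, -0.17030, +0.48750); u = 631.8·(+0.16658)/0.48750 + 304.7 = 520.5914, v = 549.0·(-0.17030)/0.48750 + 225.7 = 33.9157
M3: Pc = R·M3+t = (-0.04028, -0.19422, +0.59855); u = 631.8·(-0.04028)/0.59855 + 304.7 = 262.1812, v = 549.0·(-0.19422)/0.59855 + 225.7 = 47.5571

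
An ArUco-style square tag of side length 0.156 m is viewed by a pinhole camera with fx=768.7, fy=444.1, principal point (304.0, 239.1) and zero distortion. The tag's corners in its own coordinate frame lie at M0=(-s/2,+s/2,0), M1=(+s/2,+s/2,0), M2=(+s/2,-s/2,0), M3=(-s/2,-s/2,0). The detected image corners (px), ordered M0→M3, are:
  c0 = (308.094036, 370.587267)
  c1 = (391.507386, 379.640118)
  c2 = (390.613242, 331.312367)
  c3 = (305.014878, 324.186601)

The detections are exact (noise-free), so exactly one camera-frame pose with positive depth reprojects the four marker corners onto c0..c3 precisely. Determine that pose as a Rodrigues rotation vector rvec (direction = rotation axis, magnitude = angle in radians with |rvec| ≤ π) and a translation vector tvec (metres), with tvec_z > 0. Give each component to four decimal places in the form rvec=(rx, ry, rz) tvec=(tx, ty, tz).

Intrinsics K: fx=768.7, fy=444.1, cx=304.0, cy=239.1
Marker side s = 0.156 m; corners in marker frame (Z=0):
  M0 = (-0.0780, +0.0780, 0)
  M1 = (+0.0780, +0.0780, 0)
  M2 = (+0.0780, -0.0780, 0)
  M3 = (-0.0780, -0.0780, 0)
Detected image corners:
  c0 = (308.094036, 370.587267) px
  c1 = (391.507386, 379.640118) px
  c2 = (390.613242, 331.312367) px
  c3 = (305.014878, 324.186601) px
Planar DLT: solve 8×8 A·h = b for H (H[2,2]=1):
  H  [+440.35666 +73.08727 +347.86406]
  H  [-50.07737 +364.12349 +351.65878]
  H  [-0.29028 +0.17257 +1.00000]
B = K⁻¹H; ‖b₁‖=0.747685, ‖b₂‖=0.747685; λ = 2/(‖b₁‖+‖b₂‖) = 1.337461, sign → tz>0 ⇒ λ=+1.337461
r₁ = λ·B[:,0] = (+0.91972,+0.05821,-0.38824); r₂ = λ·B[:,1] = (+0.03589,+0.97234,+0.23081)
r₃ = r₁×r₂ = (+0.39094,-0.22621,+0.89219); SVD([r₁ r₂ r₃]) → R = UVᵀ:
  R  [+0.91972 +0.03589 +0.39094]
  R  [+0.05821 +0.97234 -0.22621]
  R  [-0.38824 +0.23081 +0.89219]
t = (+0.07632, +0.33898, +1.33746) m
tr R = 2.784240; θ = arccos((tr R − 1)/2) = 0.468781 rad = 26.859°
axis k = ((R−Rᵀ)₃₂, (R−Rᵀ)₁₃, (R−Rᵀ)₂₁) / (2 sinθ) = (+0.505772, +0.862313, +0.024708)
rvec = θ·k = (+0.237096, +0.404236, +0.011583)

rvec=(0.2371, 0.4042, 0.0116) tvec=(0.0763, 0.3390, 1.3375)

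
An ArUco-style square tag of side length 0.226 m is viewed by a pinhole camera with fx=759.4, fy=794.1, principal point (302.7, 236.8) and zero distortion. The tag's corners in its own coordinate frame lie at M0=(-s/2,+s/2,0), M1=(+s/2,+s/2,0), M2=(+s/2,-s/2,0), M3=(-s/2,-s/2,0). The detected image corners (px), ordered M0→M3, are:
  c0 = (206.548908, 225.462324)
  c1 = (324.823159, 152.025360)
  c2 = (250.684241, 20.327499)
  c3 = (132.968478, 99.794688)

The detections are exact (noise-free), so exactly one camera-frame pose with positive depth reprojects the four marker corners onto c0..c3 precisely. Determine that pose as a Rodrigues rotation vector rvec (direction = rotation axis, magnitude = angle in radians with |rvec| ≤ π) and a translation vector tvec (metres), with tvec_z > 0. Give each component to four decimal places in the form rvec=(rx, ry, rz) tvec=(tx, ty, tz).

rvec=(0.1463, 0.1652, -0.5281) tvec=(-0.1190, -0.1694, 1.2104)

Intrinsics K: fx=759.4, fy=794.1, cx=302.7, cy=236.8
Marker side s = 0.226 m; corners in marker frame (Z=0):
  M0 = (-0.1130, +0.1130, 0)
  M1 = (+0.1130, +0.1130, 0)
  M2 = (+0.1130, -0.1130, 0)
  M3 = (-0.1130, -0.1130, 0)
Detected image corners:
  c0 = (206.548908, 225.462324) px
  c1 = (324.823159, 152.025360) px
  c2 = (250.684241, 20.327499) px
  c3 = (132.968478, 99.794688) px
Planar DLT: solve 8×8 A·h = b for H (H[2,2]=1):
  H  [+485.46340 +344.94043 +228.01921]
  H  [-358.09467 +579.02156 +125.67138]
  H  [-0.16021 +0.07934 +1.00000]
B = K⁻¹H; ‖b₁‖=0.826202, ‖b₂‖=0.826202; λ = 2/(‖b₁‖+‖b₂‖) = 1.210358, sign → tz>0 ⇒ λ=+1.210358
r₁ = λ·B[:,0] = (+0.85104,-0.48798,-0.19391); r₂ = λ·B[:,1] = (+0.51150,+0.85390,+0.09603)
r₃ = r₁×r₂ = (+0.11872,-0.18091,+0.97631); SVD([r₁ r₂ r₃]) → R = UVᵀ:
  R  [+0.85104 +0.51150 +0.11872]
  R  [-0.48798 +0.85390 -0.18091]
  R  [-0.19391 +0.09603 +0.97631]
t = (-0.11903, -0.16938, +1.21036) m
tr R = 2.681251; θ = arccos((tr R − 1)/2) = 0.572359 rad = 32.794°
axis k = ((R−Rᵀ)₃₂, (R−Rᵀ)₁₃, (R−Rᵀ)₂₁) / (2 sinθ) = (+0.255667, +0.288613, -0.922679)
rvec = θ·k = (+0.146334, +0.165190, -0.528104)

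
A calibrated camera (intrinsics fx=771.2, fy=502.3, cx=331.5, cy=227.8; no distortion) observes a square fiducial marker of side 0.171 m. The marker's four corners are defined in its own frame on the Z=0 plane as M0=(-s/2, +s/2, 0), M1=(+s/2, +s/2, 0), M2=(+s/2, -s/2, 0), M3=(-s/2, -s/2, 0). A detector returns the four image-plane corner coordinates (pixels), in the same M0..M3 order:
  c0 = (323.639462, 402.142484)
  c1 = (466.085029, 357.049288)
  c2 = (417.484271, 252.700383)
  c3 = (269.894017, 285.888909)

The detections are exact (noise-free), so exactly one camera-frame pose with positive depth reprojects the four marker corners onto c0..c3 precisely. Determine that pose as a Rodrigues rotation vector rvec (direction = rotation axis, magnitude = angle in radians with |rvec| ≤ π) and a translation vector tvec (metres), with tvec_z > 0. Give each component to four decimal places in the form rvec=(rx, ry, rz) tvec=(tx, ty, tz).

Intrinsics K: fx=771.2, fy=502.3, cx=331.5, cy=227.8
Marker side s = 0.171 m; corners in marker frame (Z=0):
  M0 = (-0.0855, +0.0855, 0)
  M1 = (+0.0855, +0.0855, 0)
  M2 = (+0.0855, -0.0855, 0)
  M3 = (-0.0855, -0.0855, 0)
Detected image corners:
  c0 = (323.639462, 402.142484) px
  c1 = (466.085029, 357.049288) px
  c2 = (417.484271, 252.700383) px
  c3 = (269.894017, 285.888909) px
Planar DLT: solve 8×8 A·h = b for H (H[2,2]=1):
  H  [+1079.37134 +293.44504 +373.12910]
  H  [-25.63718 +638.77299 +323.33327]
  H  [+0.62635 -0.01356 +1.00000]
B = K⁻¹H; ‖b₁‖=1.335038, ‖b₂‖=1.335038; λ = 2/(‖b₁‖+‖b₂‖) = 0.749042, sign → tz>0 ⇒ λ=+0.749042
r₁ = λ·B[:,0] = (+0.84669,-0.25100,+0.46916); r₂ = λ·B[:,1] = (+0.28938,+0.95716,-0.01016)
r₃ = r₁×r₂ = (-0.44651,+0.14437,+0.88305); SVD([r₁ r₂ r₃]) → R = UVᵀ:
  R  [+0.84669 +0.28938 -0.44651]
  R  [-0.25100 +0.95716 +0.14437]
  R  [+0.46916 -0.01016 +0.88305]
t = (+0.04043, +0.14246, +0.74904) m
tr R = 2.686904; θ = arccos((tr R − 1)/2) = 0.567120 rad = 32.494°
axis k = ((R−Rᵀ)₃₂, (R−Rᵀ)₁₃, (R−Rᵀ)₂₁) / (2 sinθ) = (-0.143821, -0.852261, -0.502958)
rvec = θ·k = (-0.081564, -0.483334, -0.285237)

rvec=(-0.0816, -0.4833, -0.2852) tvec=(0.0404, 0.1425, 0.7490)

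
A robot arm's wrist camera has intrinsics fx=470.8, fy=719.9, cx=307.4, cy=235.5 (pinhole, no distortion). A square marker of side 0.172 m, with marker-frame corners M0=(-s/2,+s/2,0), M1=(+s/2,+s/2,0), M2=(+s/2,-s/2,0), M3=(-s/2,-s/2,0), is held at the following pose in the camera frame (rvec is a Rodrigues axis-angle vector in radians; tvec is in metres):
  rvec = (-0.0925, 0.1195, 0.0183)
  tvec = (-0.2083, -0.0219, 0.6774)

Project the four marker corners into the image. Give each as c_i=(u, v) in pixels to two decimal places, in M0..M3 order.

c0=(102.62, 301.81) c1=(218.16, 306.27) c2=(223.07, 121.98) c3=(110.00, 123.08)

Intrinsics K: fx=470.8, fy=719.9, cx=307.4, cy=235.5
Marker side s = 0.172 m; corners in marker frame (Z=0):
  M0 = (-0.0860, +0.0860, 0)
  M1 = (+0.0860, +0.0860, 0)
  M2 = (+0.0860, -0.0860, 0)
  M3 = (-0.0860, -0.0860, 0)
rvec = (-0.0925, 0.1195, 0.0183), |rvec| = θ = 0.15222 rad = 8.722°
Rodrigues: sinθ=0.15163, 1−cosθ=0.01156; R = I + sinθ·[k]× + (1−cosθ)·[k]×²:
    [+0.99271 -0.02375 +0.11819]
    [+0.01271 +0.99556 +0.09323]
    [-0.11988 -0.09105 +0.98860]
t = (-0.2083, -0.0219, 0.6774) m
M0: Pc = R·M0+t = (-0.29571, +0.06263, +0.67988); u = 470.8·(-0.29571)/0.67988 + 307.4 = 102.6247, v = 719.9·(+0.06263)/0.67988 + 235.5 = 301.8114
M1: Pc = R·M1+t = (-0.12497, +0.06481, +0.65926); u = 470.8·(-0.12497)/0.65926 + 307.4 = 218.1551, v = 719.9·(+0.06481)/0.65926 + 235.5 = 306.2733
M2: Pc = R·M2+t = (-0.12089, -0.10643, +0.67492); u = 470.8·(-0.12089)/0.67492 + 307.4 = 223.0749, v = 719.9·(-0.10643)/0.67492 + 235.5 = 121.9823
M3: Pc = R·M3+t = (-0.29163, -0.10861, +0.69554); u = 470.8·(-0.29163)/0.69554 + 307.4 = 110.0000, v = 719.9·(-0.10861)/0.69554 + 235.5 = 123.0844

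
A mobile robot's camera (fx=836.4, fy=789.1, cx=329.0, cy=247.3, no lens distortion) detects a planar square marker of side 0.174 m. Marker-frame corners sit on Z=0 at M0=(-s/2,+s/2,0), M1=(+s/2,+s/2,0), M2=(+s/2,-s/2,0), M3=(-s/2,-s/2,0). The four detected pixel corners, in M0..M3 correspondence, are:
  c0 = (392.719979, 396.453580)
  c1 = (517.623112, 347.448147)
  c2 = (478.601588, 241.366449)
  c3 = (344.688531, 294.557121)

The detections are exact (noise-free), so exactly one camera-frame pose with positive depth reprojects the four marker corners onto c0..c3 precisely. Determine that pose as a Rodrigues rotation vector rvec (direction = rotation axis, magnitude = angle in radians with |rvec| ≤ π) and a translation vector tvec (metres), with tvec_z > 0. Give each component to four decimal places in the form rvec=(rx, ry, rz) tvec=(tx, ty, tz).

rvec=(0.4415, -0.0583, -0.4007) tvec=(0.1307, 0.0984, 1.0408)

Intrinsics K: fx=836.4, fy=789.1, cx=329.0, cy=247.3
Marker side s = 0.174 m; corners in marker frame (Z=0):
  M0 = (-0.0870, +0.0870, 0)
  M1 = (+0.0870, +0.0870, 0)
  M2 = (+0.0870, -0.0870, 0)
  M3 = (-0.0870, -0.0870, 0)
Detected image corners:
  c0 = (392.719979, 396.453580) px
  c1 = (517.623112, 347.448147) px
  c2 = (478.601588, 241.366449) px
  c3 = (344.688531, 294.557121) px
Planar DLT: solve 8×8 A·h = b for H (H[2,2]=1):
  H  [+729.90045 +427.98170 +434.01733]
  H  [-302.76131 +728.83734 +321.87781]
  H  [-0.02976 +0.41015 +1.00000]
B = K⁻¹H; ‖b₁‖=0.960806, ‖b₂‖=0.960806; λ = 2/(‖b₁‖+‖b₂‖) = 1.040793, sign → tz>0 ⇒ λ=+1.040793
r₁ = λ·B[:,0] = (+0.92045,-0.38962,-0.03098); r₂ = λ·B[:,1] = (+0.36465,+0.82753,+0.42688)
r₃ = r₁×r₂ = (-0.14069,-0.40422,+0.90378); SVD([r₁ r₂ r₃]) → R = UVᵀ:
  R  [+0.92045 +0.36465 -0.14069]
  R  [-0.38962 +0.82753 -0.40422]
  R  [-0.03098 +0.42688 +0.90378]
t = (+0.13068, +0.09837, +1.04079) m
tr R = 2.651757; θ = arccos((tr R − 1)/2) = 0.599038 rad = 34.322°
axis k = ((R−Rᵀ)₃₂, (R−Rᵀ)₁₃, (R−Rᵀ)₂₁) / (2 sinθ) = (+0.736991, -0.097284, -0.668864)
rvec = θ·k = (+0.441486, -0.058277, -0.400675)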